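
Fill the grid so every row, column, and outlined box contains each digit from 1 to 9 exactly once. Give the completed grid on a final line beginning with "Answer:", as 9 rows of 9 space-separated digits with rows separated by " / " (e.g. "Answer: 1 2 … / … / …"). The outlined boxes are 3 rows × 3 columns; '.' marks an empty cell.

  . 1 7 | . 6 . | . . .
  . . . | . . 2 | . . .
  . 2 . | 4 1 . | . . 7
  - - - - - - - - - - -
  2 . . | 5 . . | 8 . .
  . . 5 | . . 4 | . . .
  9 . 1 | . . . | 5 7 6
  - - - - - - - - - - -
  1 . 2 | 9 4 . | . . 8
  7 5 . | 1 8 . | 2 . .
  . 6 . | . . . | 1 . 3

Step 1. [r2c2∈{3,4,8,9}] 9 has one home in col 2: r2c2, so r2c2=9.
Step 2. [r5c4∈{2,3,6,7,8}] across col 4, 6 lands solely at r5c4, so r5c4=6.
Step 3. [r7c2∈{3}] only 3 remains possible at r7c2. So r7c2=3.
Step 4. [r8c6∈{3,6}] across row 8, 3 lands solely at r8c6, so r8c6=3.
Step 5. [r8c8∈{4,6,9}] r8c8 is the only open cell in row 8 admitting 6, so r8c8=6.
Step 6. [r7c8∈{5}] nothing but 5 survives at r7c8, so r7c8=5.
Step 7. [r4c3∈{3,4,6}] in row 4, 6 fits only at r4c3, so r4c3=6.
Step 8. [r5c1∈{3,8}] box 4 places 3 nowhere but r5c1, so r5c1=3.
Step 9. [r4c8∈{1,3,4,9}] in box 6, 3 fits only at r4c8 ⇒ r4c8=3.
Step 10. [r4c9∈{1,4,9}] r4c9 is the only open cell in box 6 admitting 4 ⇒ r4c9=4.
Step 11. [r9c8∈{4,9}] r9c8 is the only open cell in box 9 admitting 4. So r9c8=4.
Step 12. [r5c7∈{9}] nothing but 9 survives at r5c7, so r5c7=9.
Step 13. [r6c6∈{8}] only 8 remains possible at r6c6 ⇒ r6c6=8.
Step 14. [r9c1∈{8}] only 8 remains possible at r9c1, so r9c1=8.
Step 15. [r4c2∈{7}] nothing but 7 survives at r4c2 ⇒ r4c2=7.
Step 16. [r5c5∈{2,7}] row 5 places 7 nowhere but r5c5 ⇒ r5c5=7.
Step 17. [r2c4∈{3,7,8}] row 2 places 7 nowhere but r2c4. So r2c4=7.
Step 18. [r8c9∈{9}] r8c9's peers cover all but 9. So r8c9=9.
Step 19. [r1c4∈{3,8}] across col 4, 8 lands solely at r1c4. So r1c4=8.
Step 20. [r2c5∈{3,5}] r2c5 is the only open cell in box 2 admitting 3 ⇒ r2c5=3.
Step 21. [r1c7∈{3,4}] in row 1, 3 fits only at r1c7 ⇒ r1c7=3.
Step 22. [r2c7∈{4,6}] r2c7 is the only open cell in col 7 admitting 4. So r2c7=4.
Step 23. [r9c6∈{5,7}] across row 9, 7 lands solely at r9c6, so r9c6=7.
Step 24. [r2c1∈{5,6}] across row 2, 6 lands solely at r2c1, so r2c1=6.
Step 25. [r9c4∈{2}] r9c4 is down to just 2, so r9c4=2.
Step 26. [r3c1∈{5}] r3c1's peers cover all but 5, so r3c1=5.
Step 27. [r3c6∈{9}] only 9 remains possible at r3c6. So r3c6=9.
Step 28. [r2c9∈{1,5}] row 2 places 5 nowhere but r2c9 ⇒ r2c9=5.
Step 29. [r5c9∈{1,2}] in col 9, 1 fits only at r5c9 ⇒ r5c9=1.
Step 30. [r2c3∈{8}] only 8 remains possible at r2c3. So r2c3=8.
Step 31. [r1c9∈{2}] r1c9's peers cover all but 2, so r1c9=2.
Step 32. [r6c2∈{4}] r6c2 is down to just 4 ⇒ r6c2=4.
Step 33. [r3c8∈{8}] only 8 remains possible at r3c8 ⇒ r3c8=8.
Step 34. [r9c5∈{5}] only 5 remains possible at r9c5 ⇒ r9c5=5.
Step 35. [r1c6∈{5}] r1c6's peers cover all but 5, so r1c6=5.
Step 36. [r5c2∈{8}] only 8 remains possible at r5c2, so r5c2=8.
Step 37. [r3c3∈{3}] r3c3 has the single candidate 3 ⇒ r3c3=3.
Step 38. [r3c7∈{6}] only 6 remains possible at r3c7. So r3c7=6.
Step 39. [r6c5∈{2}] r6c5 is down to just 2 ⇒ r6c5=2.
Step 40. [r1c1∈{4}] r1c1's peers cover all but 4. So r1c1=4.
Step 41. [r7c6∈{6}] r7c6's peers cover all but 6. So r7c6=6.
Step 42. [r7c7∈{7}] only 7 remains possible at r7c7. So r7c7=7.
Step 43. [r4c5∈{9}] r4c5 has the single candidate 9. So r4c5=9.
Step 44. [r5c8∈{2}] nothing but 2 survives at r5c8 ⇒ r5c8=2.
Step 45. [r9c3∈{9}] nothing but 9 survives at r9c3 ⇒ r9c3=9.
Step 46. [r2c8∈{1}] r2c8 has the single candidate 1, so r2c8=1.
Step 47. [r4c6∈{1}] nothing but 1 survives at r4c6, so r4c6=1.
Step 48. [r8c3∈{4}] nothing but 4 survives at r8c3. So r8c3=4.
Step 49. [r1c8∈{9}] r1c8 has the single candidate 9, so r1c8=9.
Step 50. [r6c4∈{3}] r6c4 has the single candidate 3, so r6c4=3.

Answer: 4 1 7 8 6 5 3 9 2 / 6 9 8 7 3 2 4 1 5 / 5 2 3 4 1 9 6 8 7 / 2 7 6 5 9 1 8 3 4 / 3 8 5 6 7 4 9 2 1 / 9 4 1 3 2 8 5 7 6 / 1 3 2 9 4 6 7 5 8 / 7 5 4 1 8 3 2 6 9 / 8 6 9 2 5 7 1 4 3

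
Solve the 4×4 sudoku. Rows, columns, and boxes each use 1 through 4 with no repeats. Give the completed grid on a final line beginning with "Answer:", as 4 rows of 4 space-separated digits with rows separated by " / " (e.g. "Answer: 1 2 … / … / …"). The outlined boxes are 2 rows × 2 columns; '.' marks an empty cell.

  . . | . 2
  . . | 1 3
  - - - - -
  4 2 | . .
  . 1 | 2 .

Step 1. [r1c2∈{3,4}] 3 has one home in col 2: r1c2 ⇒ r1c2=3.
Step 2. [r3c3∈{3}] only 3 remains possible at r3c3. So r3c3=3.
Step 3. [r1c3∈{4}] only 4 remains possible at r1c3, so r1c3=4.
Step 4. [r4c1∈{3}] r4c1 is down to just 3 ⇒ r4c1=3.
Step 5. [r1c1∈{1}] r1c1 is down to just 1, so r1c1=1.
Step 6. [r3c4∈{1}] nothing but 1 survives at r3c4, so r3c4=1.
Step 7. [r2c2∈{4}] r2c2 is down to just 4. So r2c2=4.
Step 8. [r2c1∈{2}] only 2 remains possible at r2c1, so r2c1=2.
Step 9. [r4c4∈{4}] only 4 remains possible at r4c4. So r4c4=4.

Answer: 1 3 4 2 / 2 4 1 3 / 4 2 3 1 / 3 1 2 4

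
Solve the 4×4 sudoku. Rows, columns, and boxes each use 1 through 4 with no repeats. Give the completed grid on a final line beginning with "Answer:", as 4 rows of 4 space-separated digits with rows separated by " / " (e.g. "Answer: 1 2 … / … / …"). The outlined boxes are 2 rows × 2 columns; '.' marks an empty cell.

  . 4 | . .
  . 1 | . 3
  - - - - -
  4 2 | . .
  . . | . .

Step 1. [r3c4∈{1}] r3c4 is down to just 1, so r3c4=1.
Step 2. [r1c4∈{2}] r1c4 has the single candidate 2, so r1c4=2.
Step 3. [r4c2∈{3}] r4c2 is down to just 3 ⇒ r4c2=3.
Step 4. [r4c4∈{4}] r4c4 has the single candidate 4. So r4c4=4.
Step 5. [r2c3∈{4}] r2c3's peers cover all but 4, so r2c3=4.
Step 6. [r3c3∈{3}] r3c3 is down to just 3 ⇒ r3c3=3.
Step 7. [r4c1∈{1}] only 1 remains possible at r4c1, so r4c1=1.
Step 8. [r2c1∈{2}] nothing but 2 survives at r2c1. So r2c1=2.
Step 9. [r1c1∈{3}] r1c1 is down to just 3. So r1c1=3.
Step 10. [r1c3∈{1}] r1c3's peers cover all but 1, so r1c3=1.
Step 11. [r4c3∈{2}] r4c3's peers cover all but 2 ⇒ r4c3=2.

Answer: 3 4 1 2 / 2 1 4 3 / 4 2 3 1 / 1 3 2 4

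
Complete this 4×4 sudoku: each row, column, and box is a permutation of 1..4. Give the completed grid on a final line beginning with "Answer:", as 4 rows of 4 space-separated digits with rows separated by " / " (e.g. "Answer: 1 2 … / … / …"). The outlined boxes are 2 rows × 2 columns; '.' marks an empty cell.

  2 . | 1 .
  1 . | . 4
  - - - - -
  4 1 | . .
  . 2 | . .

Step 1. [r1c4∈{3}] r1c4's peers cover all but 3 ⇒ r1c4=3.
Step 2. [r3c3∈{2,3}] across row 3, 3 lands solely at r3c3. So r3c3=3.
Step 3. [r2c3∈{2}] r2c3 has the single candidate 2. So r2c3=2.
Step 4. [r3c4∈{2}] r3c4's peers cover all but 2. So r3c4=2.
Step 5. [r4c4∈{1}] r4c4 is down to just 1. So r4c4=1.
Step 6. [r1c2∈{4}] r1c2 has the single candidate 4 ⇒ r1c2=4.
Step 7. [r4c1∈{3}] r4c1 has the single candidate 3, so r4c1=3.
Step 8. [r4c3∈{4}] r4c3 has the single candidate 4 ⇒ r4c3=4.
Step 9. [r2c2∈{3}] only 3 remains possible at r2c2 ⇒ r2c2=3.

Answer: 2 4 1 3 / 1 3 2 4 / 4 1 3 2 / 3 2 4 1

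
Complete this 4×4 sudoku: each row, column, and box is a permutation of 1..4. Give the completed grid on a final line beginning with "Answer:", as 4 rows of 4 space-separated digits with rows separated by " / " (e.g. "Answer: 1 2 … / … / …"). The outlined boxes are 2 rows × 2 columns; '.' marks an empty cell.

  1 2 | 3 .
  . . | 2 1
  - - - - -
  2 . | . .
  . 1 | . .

Step 1. [r4c3∈{4}] nothing but 4 survives at r4c3, so r4c3=4.
Step 2. [r4c1∈{3}] nothing but 3 survives at r4c1 ⇒ r4c1=3.
Step 3. [r2c1∈{4}] r2c1 is down to just 4, so r2c1=4.
Step 4. [r3c2∈{4}] r3c2 has the single candidate 4 ⇒ r3c2=4.
Step 5. [r2c2∈{3}] nothing but 3 survives at r2c2. So r2c2=3.
Step 6. [r1c4∈{4}] r1c4's peers cover all but 4. So r1c4=4.
Step 7. [r4c4∈{2}] r4c4's peers cover all but 2 ⇒ r4c4=2.
Step 8. [r3c3∈{1}] nothing but 1 survives at r3c3. So r3c3=1.
Step 9. [r3c4∈{3}] nothing but 3 survives at r3c4, so r3c4=3.

Answer: 1 2 3 4 / 4 3 2 1 / 2 4 1 3 / 3 1 4 2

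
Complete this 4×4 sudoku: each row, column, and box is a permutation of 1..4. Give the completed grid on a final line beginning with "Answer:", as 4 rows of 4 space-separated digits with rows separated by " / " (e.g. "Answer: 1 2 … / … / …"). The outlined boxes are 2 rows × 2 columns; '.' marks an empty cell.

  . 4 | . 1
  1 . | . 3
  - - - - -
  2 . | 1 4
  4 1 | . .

Step 1. [r1c3∈{2}] r1c3's peers cover all but 2, so r1c3=2.
Step 2. [r4c4∈{2}] only 2 remains possible at r4c4 ⇒ r4c4=2.
Step 3. [r2c2∈{2}] r2c2 has the single candidate 2. So r2c2=2.
Step 4. [r4c3∈{3}] only 3 remains possible at r4c3. So r4c3=3.
Step 5. [r2c3∈{4}] r2c3 is down to just 4, so r2c3=4.
Step 6. [r1c1∈{3}] only 3 remains possible at r1c1 ⇒ r1c1=3.
Step 7. [r3c2∈{3}] nothing but 3 survives at r3c2. So r3c2=3.

Answer: 3 4 2 1 / 1 2 4 3 / 2 3 1 4 / 4 1 3 2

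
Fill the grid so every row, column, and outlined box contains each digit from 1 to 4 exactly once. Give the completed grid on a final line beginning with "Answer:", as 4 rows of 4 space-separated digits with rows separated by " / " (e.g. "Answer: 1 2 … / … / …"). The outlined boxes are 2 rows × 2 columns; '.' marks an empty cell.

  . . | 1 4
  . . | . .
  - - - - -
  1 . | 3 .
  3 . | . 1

Step 1. [r2c3∈{2}] r2c3's peers cover all but 2, so r2c3=2.
Step 2. [r4c2∈{2,4}] r4c2 is the only open cell in row 4 admitting 2. So r4c2=2.
Step 3. [r2c2∈{1,3,4}] in row 2, 1 fits only at r2c2, so r2c2=1.
Step 4. [r2c1∈{4}] nothing but 4 survives at r2c1, so r2c1=4.
Step 5. [r3c4∈{2}] only 2 remains possible at r3c4 ⇒ r3c4=2.
Step 6. [r1c2∈{3}] r1c2 is down to just 3, so r1c2=3.
Step 7. [r2c4∈{3}] nothing but 3 survives at r2c4, so r2c4=3.
Step 8. [r4c3∈{4}] nothing but 4 survives at r4c3 ⇒ r4c3=4.
Step 9. [r1c1∈{2}] r1c1 has the single candidate 2, so r1c1=2.
Step 10. [r3c2∈{4}] only 4 remains possible at r3c2 ⇒ r3c2=4.

Answer: 2 3 1 4 / 4 1 2 3 / 1 4 3 2 / 3 2 4 1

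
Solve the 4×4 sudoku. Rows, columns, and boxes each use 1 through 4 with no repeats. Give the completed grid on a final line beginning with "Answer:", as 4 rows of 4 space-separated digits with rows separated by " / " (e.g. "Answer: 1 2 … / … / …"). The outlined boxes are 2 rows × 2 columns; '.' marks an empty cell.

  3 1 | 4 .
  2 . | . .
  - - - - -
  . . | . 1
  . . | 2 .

Step 1. [r3c3∈{3}] nothing but 3 survives at r3c3. So r3c3=3.
Step 2. [r3c1∈{4}] only 4 remains possible at r3c1. So r3c1=4.
Step 3. [r2c4∈{3}] nothing but 3 survives at r2c4. So r2c4=3.
Step 4. [r1c4∈{2}] r1c4 is down to just 2, so r1c4=2.
Step 5. [r4c2∈{3}] r4c2 has the single candidate 3 ⇒ r4c2=3.
Step 6. [r3c2∈{2}] nothing but 2 survives at r3c2 ⇒ r3c2=2.
Step 7. [r2c2∈{4}] nothing but 4 survives at r2c2, so r2c2=4.
Step 8. [r4c1∈{1}] r4c1 is down to just 1, so r4c1=1.
Step 9. [r4c4∈{4}] r4c4's peers cover all but 4 ⇒ r4c4=4.
Step 10. [r2c3∈{1}] nothing but 1 survives at r2c3 ⇒ r2c3=1.

Answer: 3 1 4 2 / 2 4 1 3 / 4 2 3 1 / 1 3 2 4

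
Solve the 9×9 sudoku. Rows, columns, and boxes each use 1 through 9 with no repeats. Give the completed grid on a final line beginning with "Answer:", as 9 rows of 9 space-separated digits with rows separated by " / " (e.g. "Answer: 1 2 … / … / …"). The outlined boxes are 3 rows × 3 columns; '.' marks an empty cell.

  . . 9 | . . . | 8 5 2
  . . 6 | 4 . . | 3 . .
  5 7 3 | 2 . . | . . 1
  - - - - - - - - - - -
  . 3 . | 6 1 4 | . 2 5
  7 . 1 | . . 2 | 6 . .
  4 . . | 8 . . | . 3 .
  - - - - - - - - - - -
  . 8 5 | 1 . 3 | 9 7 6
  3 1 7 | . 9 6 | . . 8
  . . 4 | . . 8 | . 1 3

Step 1. [r5c4∈{3,5,9}] r5c4 is the only open cell in col 4 admitting 9. So r5c4=9.
Step 2. [r7c1∈{2}] r7c1 has the single candidate 2, so r7c1=2.
Step 3. [r6c2∈{2,5,6,9}] across row 6, 6 lands solely at r6c2. So r6c2=6.
Step 4. [r2c9∈{7,9}] in box 3, 7 fits only at r2c9 ⇒ r2c9=7.
Step 5. [r8c8∈{4}] nothing but 4 survives at r8c8 ⇒ r8c8=4.
Step 6. [r8c4∈{5}] r8c4's peers cover all but 5, so r8c4=5.
Step 7. [r2c1∈{1,8}] 8 has one home in box 1: r2c1. So r2c1=8.
Step 8. [r2c5∈{5}] only 5 remains possible at r2c5 ⇒ r2c5=5.
Step 9. [r6c5∈{7}] only 7 remains possible at r6c5. So r6c5=7.
Step 10. [r2c6∈{1,9}] r2c6 is the only open cell in row 2 admitting 1, so r2c6=1.
Step 11. [r3c8∈{6,9}] r3c8 is the only open cell in col 8 admitting 6 ⇒ r3c8=6.
Step 12. [r1c4∈{3,7}] across col 4, 3 lands solely at r1c4. So r1c4=3.
Step 13. [r8c7∈{2}] r8c7 has the single candidate 2. So r8c7=2.
Step 14. [r9c2∈{9}] nothing but 9 survives at r9c2. So r9c2=9.
Step 15. [r3c5∈{8}] nothing but 8 survives at r3c5. So r3c5=8.
Step 16. [r2c8∈{9}] nothing but 9 survives at r2c8 ⇒ r2c8=9.
Step 17. [r4c7∈{7}] nothing but 7 survives at r4c7. So r4c7=7.
Step 18. [r7c5∈{4}] r7c5 has the single candidate 4, so r7c5=4.
Step 19. [r1c2∈{4}] nothing but 4 survives at r1c2, so r1c2=4.
Step 20. [r4c1∈{9}] r4c1 is down to just 9. So r4c1=9.
Step 21. [r6c7∈{1}] nothing but 1 survives at r6c7, so r6c7=1.
Step 22. [r2c2∈{2}] r2c2 is down to just 2. So r2c2=2.
Step 23. [r1c1∈{1}] r1c1 has the single candidate 1, so r1c1=1.
Step 24. [r1c6∈{7}] r1c6 is down to just 7, so r1c6=7.
Step 25. [r9c1∈{6}] only 6 remains possible at r9c1, so r9c1=6.
Step 26. [r6c6∈{5}] r6c6's peers cover all but 5, so r6c6=5.
Step 27. [r6c3∈{2}] r6c3 has the single candidate 2, so r6c3=2.
Step 28. [r4c3∈{8}] r4c3's peers cover all but 8, so r4c3=8.
Step 29. [r5c2∈{5}] r5c2 has the single candidate 5. So r5c2=5.
Step 30. [r9c5∈{2}] r9c5 is down to just 2 ⇒ r9c5=2.
Step 31. [r1c5∈{6}] r1c5 has the single candidate 6, so r1c5=6.
Step 32. [r3c7∈{4}] nothing but 4 survives at r3c7. So r3c7=4.
Step 33. [r3c6∈{9}] r3c6's peers cover all but 9. So r3c6=9.
Step 34. [r9c7∈{5}] r9c7's peers cover all but 5, so r9c7=5.
Step 35. [r5c8∈{8}] only 8 remains possible at r5c8. So r5c8=8.
Step 36. [r9c4∈{7}] r9c4's peers cover all but 7 ⇒ r9c4=7.
Step 37. [r6c9∈{9}] r6c9's peers cover all but 9. So r6c9=9.
Step 38. [r5c9∈{4}] r5c9 has the single candidate 4, so r5c9=4.
Step 39. [r5c5∈{3}] r5c5 is down to just 3 ⇒ r5c5=3.

Answer: 1 4 9 3 6 7 8 5 2 / 8 2 6 4 5 1 3 9 7 / 5 7 3 2 8 9 4 6 1 / 9 3 8 6 1 4 7 2 5 / 7 5 1 9 3 2 6 8 4 / 4 6 2 8 7 5 1 3 9 / 2 8 5 1 4 3 9 7 6 / 3 1 7 5 9 6 2 4 8 / 6 9 4 7 2 8 5 1 3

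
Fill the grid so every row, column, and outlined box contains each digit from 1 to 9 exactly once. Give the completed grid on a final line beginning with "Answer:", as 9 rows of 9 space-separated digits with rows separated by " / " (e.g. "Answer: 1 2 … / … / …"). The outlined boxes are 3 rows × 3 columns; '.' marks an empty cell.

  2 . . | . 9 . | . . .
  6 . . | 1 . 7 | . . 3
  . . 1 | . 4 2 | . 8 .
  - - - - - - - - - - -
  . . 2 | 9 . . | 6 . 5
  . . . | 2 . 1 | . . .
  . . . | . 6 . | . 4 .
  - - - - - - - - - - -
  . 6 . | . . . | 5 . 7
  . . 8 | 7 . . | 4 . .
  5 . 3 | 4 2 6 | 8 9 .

Step 1. [r9c9∈{1}] only 1 remains possible at r9c9, so r9c9=1.
Step 2. [r9c2∈{7}] only 7 remains possible at r9c2. So r9c2=7.
Step 3. [r7c8∈{2,3}] across row 7, 2 lands solely at r7c8. So r7c8=2.
Step 4. [r8c8∈{3,6}] box 9 places 3 nowhere but r8c8 ⇒ r8c8=3.
Step 5. [r5c8∈{7}] r5c8's peers cover all but 7, so r5c8=7.
Step 6. [r1c8∈{1,5,6}] across col 8, 6 lands solely at r1c8. So r1c8=6.
Step 7. [r3c9∈{9}] r3c9 is down to just 9. So r3c9=9.
Step 8. [r5c9∈{8}] r5c9 is down to just 8 ⇒ r5c9=8.
Step 9. [r4c6∈{3,4,8}] across col 6, 4 lands solely at r4c6 ⇒ r4c6=4.
Step 10. [r2c8∈{5}] r2c8 has the single candidate 5 ⇒ r2c8=5.
Step 11. [r2c5∈{8}] r2c5 is down to just 8 ⇒ r2c5=8.
Step 12. [r1c2∈{3,4,5,8}] in row 1, 8 fits only at r1c2. So r1c2=8.
Step 13. [r4c1∈{1,3,7,8}] r4c1 is the only open cell in row 4 admitting 8, so r4c1=8.
Step 14. [r5c3∈{4,5,6,9}] 6 has one home in row 5: r5c3. So r5c3=6.
Step 15. [r3c7∈{7}] r3c7 has the single candidate 7. So r3c7=7.
Step 16. [r3c1∈{3}] r3c1 is down to just 3, so r3c1=3.
Step 17. [r3c2∈{5}] r3c2 has the single candidate 5. So r3c2=5.
Step 18. [r6c3∈{5,7,9}] across col 3, 5 lands solely at r6c3. So r6c3=5.
Step 19. [r4c8∈{1}] r4c8 is down to just 1, so r4c8=1.
Step 20. [r4c2∈{3}] r4c2 has the single candidate 3 ⇒ r4c2=3.
Step 21. [r6c1∈{1,7,9}] in row 6, 7 fits only at r6c1, so r6c1=7.
Step 22. [r8c2∈{1,2,9}] across row 8, 2 lands solely at r8c2. So r8c2=2.
Step 23. [r5c5∈{3,5}] row 5 places 5 nowhere but r5c5. So r5c5=5.
Step 24. [r7c5∈{1,3}] 3 has one home in col 5: r7c5. So r7c5=3.
Step 25. [r7c1∈{1,4,9}] in row 7, 1 fits only at r7c1 ⇒ r7c1=1.
Step 26. [r8c1∈{9}] only 9 remains possible at r8c1, so r8c1=9.
Step 27. [r7c3∈{4}] r7c3 has the single candidate 4, so r7c3=4.
Step 28. [r1c4∈{3,5}] in col 4, 5 fits only at r1c4. So r1c4=5.
Step 29. [r6c4∈{3,8}] col 4 places 3 nowhere but r6c4, so r6c4=3.
Step 30. [r2c2∈{4,9}] in row 2, 4 fits only at r2c2. So r2c2=4.
Step 31. [r5c2∈{9}] r5c2's peers cover all but 9. So r5c2=9.
Step 32. [r6c7∈{2,9}] row 6 places 9 nowhere but r6c7 ⇒ r6c7=9.
Step 33. [r6c6∈{8}] r6c6's peers cover all but 8 ⇒ r6c6=8.
Step 34. [r7c6∈{9}] r7c6 is down to just 9. So r7c6=9.
Step 35. [r1c3∈{7}] nothing but 7 survives at r1c3, so r1c3=7.
Step 36. [r8c9∈{6}] nothing but 6 survives at r8c9, so r8c9=6.
Step 37. [r1c9∈{4}] r1c9 has the single candidate 4 ⇒ r1c9=4.
Step 38. [r6c9∈{2}] r6c9's peers cover all but 2. So r6c9=2.
Step 39. [r8c5∈{1}] r8c5 has the single candidate 1 ⇒ r8c5=1.
Step 40. [r2c3∈{9}] r2c3 has the single candidate 9 ⇒ r2c3=9.
Step 41. [r1c7∈{1}] only 1 remains possible at r1c7 ⇒ r1c7=1.
Step 42. [r1c6∈{3}] r1c6 is down to just 3, so r1c6=3.
Step 43. [r7c4∈{8}] nothing but 8 survives at r7c4, so r7c4=8.
Step 44. [r6c2∈{1}] r6c2 has the single candidate 1, so r6c2=1.
Step 45. [r5c1∈{4}] nothing but 4 survives at r5c1. So r5c1=4.
Step 46. [r8c6∈{5}] only 5 remains possible at r8c6 ⇒ r8c6=5.
Step 47. [r4c5∈{7}] only 7 remains possible at r4c5 ⇒ r4c5=7.
Step 48. [r5c7∈{3}] only 3 remains possible at r5c7. So r5c7=3.
Step 49. [r2c7∈{2}] r2c7 has the single candidate 2 ⇒ r2c7=2.
Step 50. [r3c4∈{6}] r3c4 has the single candidate 6 ⇒ r3c4=6.

Answer: 2 8 7 5 9 3 1 6 4 / 6 4 9 1 8 7 2 5 3 / 3 5 1 6 4 2 7 8 9 / 8 3 2 9 7 4 6 1 5 / 4 9 6 2 5 1 3 7 8 / 7 1 5 3 6 8 9 4 2 / 1 6 4 8 3 9 5 2 7 / 9 2 8 7 1 5 4 3 6 / 5 7 3 4 2 6 8 9 1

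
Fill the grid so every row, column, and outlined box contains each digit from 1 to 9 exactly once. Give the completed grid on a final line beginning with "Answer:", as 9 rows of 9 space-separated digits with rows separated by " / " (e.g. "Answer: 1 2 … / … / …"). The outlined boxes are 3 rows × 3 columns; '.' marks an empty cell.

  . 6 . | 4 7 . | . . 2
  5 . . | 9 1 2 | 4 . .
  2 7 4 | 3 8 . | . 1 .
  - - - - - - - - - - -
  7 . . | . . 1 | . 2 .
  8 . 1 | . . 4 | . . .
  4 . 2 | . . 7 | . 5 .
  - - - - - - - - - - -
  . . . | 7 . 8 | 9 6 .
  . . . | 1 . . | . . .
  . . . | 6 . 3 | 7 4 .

Step 1. [r2c9∈{3,6,7,8}] 6 has one home in row 2: r2c9. So r2c9=6.
Step 2. [r4c3∈{3,5,6,9}] in box 4, 6 fits only at r4c3 ⇒ r4c3=6.
Step 3. [r8c6∈{5,9}] r8c6 is the only open cell in col 6 admitting 9, so r8c6=9.
Step 4. [r3c9∈{5,9}] r3c9 is the only open cell in row 3 admitting 9. So r3c9=9.
Step 5. [r8c7∈{2,3,5,8}] r8c7 is the only open cell in col 7 admitting 2, so r8c7=2.
Step 6. [r5c8∈{3,7,9}] 9 has one home in col 8: r5c8, so r5c8=9.
Step 7. [r6c7∈{1,3,6,8}] in col 7, 1 fits only at r6c7, so r6c7=1.
Step 8. [r1c1∈{1,3,9}] row 1 places 1 nowhere but r1c1 ⇒ r1c1=1.
Step 9. [r7c1∈{3}] nothing but 3 survives at r7c1 ⇒ r7c1=3.
Step 10. [r7c3∈{5}] r7c3 has the single candidate 5, so r7c3=5.
Step 11. [r1c3∈{3,8,9}] r1c3 is the only open cell in row 1 admitting 9. So r1c3=9.
Step 12. [r9c3∈{8}] r9c3's peers cover all but 8. So r9c3=8.
Step 13. [r6c5∈{3,6,9}] row 6 places 6 nowhere but r6c5 ⇒ r6c5=6.
Step 14. [r4c5∈{3,5,9}] col 5 places 9 nowhere but r4c5. So r4c5=9.
Step 15. [r5c5∈{2,3,5}] 3 has one home in col 5: r5c5, so r5c5=3.
Step 16. [r2c2∈{3,8}] 8 has one home in col 2: r2c2 ⇒ r2c2=8.
Step 17. [r3c7∈{5}] only 5 remains possible at r3c7 ⇒ r3c7=5.
Step 18. [r4c9∈{3,4,8}] in row 4, 4 fits only at r4c9. So r4c9=4.
Step 19. [r6c4∈{8}] nothing but 8 survives at r6c4 ⇒ r6c4=8.
Step 20. [r6c9∈{3}] r6c9 is down to just 3, so r6c9=3.
Step 21. [r8c8∈{3,8}] r8c8 is the only open cell in row 8 admitting 3, so r8c8=3.
Step 22. [r8c2∈{4}] nothing but 4 survives at r8c2 ⇒ r8c2=4.
Step 23. [r4c4∈{5}] r4c4's peers cover all but 5 ⇒ r4c4=5.
Step 24. [r8c5∈{5}] nothing but 5 survives at r8c5. So r8c5=5.
Step 25. [r7c9∈{1}] r7c9 is down to just 1. So r7c9=1.
Step 26. [r7c2∈{2}] r7c2 has the single candidate 2. So r7c2=2.
Step 27. [r1c8∈{8}] r1c8 is down to just 8 ⇒ r1c8=8.
Step 28. [r9c1∈{9}] only 9 remains possible at r9c1, so r9c1=9.
Step 29. [r1c6∈{5}] only 5 remains possible at r1c6 ⇒ r1c6=5.
Step 30. [r8c1∈{6}] r8c1 has the single candidate 6 ⇒ r8c1=6.
Step 31. [r1c7∈{3}] r1c7 has the single candidate 3, so r1c7=3.
Step 32. [r7c5∈{4}] r7c5 has the single candidate 4. So r7c5=4.
Step 33. [r3c6∈{6}] only 6 remains possible at r3c6. So r3c6=6.
Step 34. [r5c2∈{5}] nothing but 5 survives at r5c2, so r5c2=5.
Step 35. [r5c4∈{2}] r5c4 is down to just 2 ⇒ r5c4=2.
Step 36. [r8c3∈{7}] r8c3 has the single candidate 7, so r8c3=7.
Step 37. [r9c5∈{2}] r9c5 has the single candidate 2 ⇒ r9c5=2.
Step 38. [r9c9∈{5}] r9c9 is down to just 5. So r9c9=5.
Step 39. [r2c3∈{3}] only 3 remains possible at r2c3, so r2c3=3.
Step 40. [r9c2∈{1}] r9c2 has the single candidate 1 ⇒ r9c2=1.
Step 41. [r6c2∈{9}] r6c2 is down to just 9 ⇒ r6c2=9.
Step 42. [r5c9∈{7}] r5c9 is down to just 7, so r5c9=7.
Step 43. [r4c7∈{8}] r4c7 is down to just 8. So r4c7=8.
Step 44. [r4c2∈{3}] r4c2's peers cover all but 3. So r4c2=3.
Step 45. [r2c8∈{7}] nothing but 7 survives at r2c8. So r2c8=7.
Step 46. [r8c9∈{8}] r8c9's peers cover all but 8, so r8c9=8.
Step 47. [r5c7∈{6}] nothing but 6 survives at r5c7, so r5c7=6.

Answer: 1 6 9 4 7 5 3 8 2 / 5 8 3 9 1 2 4 7 6 / 2 7 4 3 8 6 5 1 9 / 7 3 6 5 9 1 8 2 4 / 8 5 1 2 3 4 6 9 7 / 4 9 2 8 6 7 1 5 3 / 3 2 5 7 4 8 9 6 1 / 6 4 7 1 5 9 2 3 8 / 9 1 8 6 2 3 7 4 5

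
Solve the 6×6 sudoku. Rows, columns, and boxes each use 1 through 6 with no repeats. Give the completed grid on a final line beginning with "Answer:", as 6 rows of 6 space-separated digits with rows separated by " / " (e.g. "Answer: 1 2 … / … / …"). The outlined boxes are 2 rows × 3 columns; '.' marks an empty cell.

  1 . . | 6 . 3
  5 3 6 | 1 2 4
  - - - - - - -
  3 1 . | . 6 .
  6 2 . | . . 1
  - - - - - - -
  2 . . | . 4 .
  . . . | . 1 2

Step 1. [r3c6∈{5}] r3c6's peers cover all but 5. So r3c6=5.
Step 2. [r3c3∈{4}] r3c3 has the single candidate 4 ⇒ r3c3=4.
Step 3. [r6c2∈{4,5,6}] in row 6, 6 fits only at r6c2, so r6c2=6.
Step 4. [r5c2∈{5}] nothing but 5 survives at r5c2, so r5c2=5.
Step 5. [r5c4∈{3}] r5c4 is down to just 3. So r5c4=3.
Step 6. [r6c3∈{3}] r6c3's peers cover all but 3. So r6c3=3.
Step 7. [r6c1∈{4}] only 4 remains possible at r6c1, so r6c1=4.
Step 8. [r1c3∈{2}] only 2 remains possible at r1c3, so r1c3=2.
Step 9. [r6c4∈{5}] r6c4 has the single candidate 5 ⇒ r6c4=5.
Step 10. [r4c5∈{3}] only 3 remains possible at r4c5. So r4c5=3.
Step 11. [r5c3∈{1}] r5c3's peers cover all but 1 ⇒ r5c3=1.
Step 12. [r1c2∈{4}] r1c2 is down to just 4, so r1c2=4.
Step 13. [r5c6∈{6}] only 6 remains possible at r5c6. So r5c6=6.
Step 14. [r4c4∈{4}] nothing but 4 survives at r4c4, so r4c4=4.
Step 15. [r4c3∈{5}] only 5 remains possible at r4c3 ⇒ r4c3=5.
Step 16. [r1c5∈{5}] only 5 remains possible at r1c5 ⇒ r1c5=5.
Step 17. [r3c4∈{2}] only 2 remains possible at r3c4. So r3c4=2.

Answer: 1 4 2 6 5 3 / 5 3 6 1 2 4 / 3 1 4 2 6 5 / 6 2 5 4 3 1 / 2 5 1 3 4 6 / 4 6 3 5 1 2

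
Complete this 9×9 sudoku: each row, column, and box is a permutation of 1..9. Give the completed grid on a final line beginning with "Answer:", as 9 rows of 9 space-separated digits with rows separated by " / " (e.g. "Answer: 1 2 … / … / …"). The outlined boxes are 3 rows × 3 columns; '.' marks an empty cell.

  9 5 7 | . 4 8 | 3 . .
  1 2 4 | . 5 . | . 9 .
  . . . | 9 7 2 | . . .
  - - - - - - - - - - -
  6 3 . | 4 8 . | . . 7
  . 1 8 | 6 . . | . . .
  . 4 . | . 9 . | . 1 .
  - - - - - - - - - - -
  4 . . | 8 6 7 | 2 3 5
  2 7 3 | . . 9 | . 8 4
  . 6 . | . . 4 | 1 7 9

Step 1. [r6c4∈{2,3,5,7}] r6c4 is the only open cell in col 4 admitting 7, so r6c4=7.
Step 2. [r6c1∈{5}] r6c1's peers cover all but 5. So r6c1=5.
Step 3. [r6c6∈{3}] only 3 remains possible at r6c6 ⇒ r6c6=3.
Step 4. [r3c2∈{8}] r3c2 has the single candidate 8 ⇒ r3c2=8.
Step 5. [r5c6∈{5}] r5c6 has the single candidate 5 ⇒ r5c6=5.
Step 6. [r3c3∈{6}] nothing but 6 survives at r3c3 ⇒ r3c3=6.
Step 7. [r1c8∈{2,6}] in col 8, 6 fits only at r1c8 ⇒ r1c8=6.
Step 8. [r5c5∈{2}] only 2 remains possible at r5c5 ⇒ r5c5=2.
Step 9. [r4c8∈{2,5}] 2 has one home in col 8: r4c8, so r4c8=2.
Step 10. [r8c4∈{1,5}] r8c4 is the only open cell in row 8 admitting 5. So r8c4=5.
Step 11. [r5c8∈{4}] r5c8 is down to just 4, so r5c8=4.
Step 12. [r4c7∈{5,9}] r4c7 is the only open cell in row 4 admitting 5. So r4c7=5.
Step 13. [r2c9∈{8}] r2c9's peers cover all but 8 ⇒ r2c9=8.
Step 14. [r9c5∈{3}] r9c5 has the single candidate 3, so r9c5=3.
Step 15. [r6c7∈{6,8}] row 6 places 8 nowhere but r6c7. So r6c7=8.
Step 16. [r7c2∈{9}] r7c2 is down to just 9 ⇒ r7c2=9.
Step 17. [r1c4∈{1}] r1c4's peers cover all but 1, so r1c4=1.
Step 18. [r3c8∈{5}] nothing but 5 survives at r3c8 ⇒ r3c8=5.
Step 19. [r9c4∈{2}] r9c4 has the single candidate 2 ⇒ r9c4=2.
Step 20. [r7c3∈{1}] only 1 remains possible at r7c3 ⇒ r7c3=1.
Step 21. [r5c7∈{9}] r5c7 has the single candidate 9 ⇒ r5c7=9.
Step 22. [r3c7∈{4}] r3c7's peers cover all but 4. So r3c7=4.
Step 23. [r3c1∈{3}] r3c1 has the single candidate 3, so r3c1=3.
Step 24. [r3c9∈{1}] only 1 remains possible at r3c9. So r3c9=1.
Step 25. [r8c5∈{1}] r8c5's peers cover all but 1 ⇒ r8c5=1.
Step 26. [r4c3∈{9}] r4c3 has the single candidate 9. So r4c3=9.
Step 27. [r2c6∈{6}] only 6 remains possible at r2c6. So r2c6=6.
Step 28. [r2c4∈{3}] only 3 remains possible at r2c4. So r2c4=3.
Step 29. [r6c3∈{2}] r6c3's peers cover all but 2 ⇒ r6c3=2.
Step 30. [r9c3∈{5}] only 5 remains possible at r9c3, so r9c3=5.
Step 31. [r5c1∈{7}] only 7 remains possible at r5c1. So r5c1=7.
Step 32. [r9c1∈{8}] r9c1 has the single candidate 8 ⇒ r9c1=8.
Step 33. [r6c9∈{6}] nothing but 6 survives at r6c9 ⇒ r6c9=6.
Step 34. [r2c7∈{7}] only 7 remains possible at r2c7 ⇒ r2c7=7.
Step 35. [r1c9∈{2}] r1c9 is down to just 2 ⇒ r1c9=2.
Step 36. [r5c9∈{3}] r5c9 has the single candidate 3. So r5c9=3.
Step 37. [r4c6∈{1}] r4c6 has the single candidate 1. So r4c6=1.
Step 38. [r8c7∈{6}] r8c7 has the single candidate 6 ⇒ r8c7=6.

Answer: 9 5 7 1 4 8 3 6 2 / 1 2 4 3 5 6 7 9 8 / 3 8 6 9 7 2 4 5 1 / 6 3 9 4 8 1 5 2 7 / 7 1 8 6 2 5 9 4 3 / 5 4 2 7 9 3 8 1 6 / 4 9 1 8 6 7 2 3 5 / 2 7 3 5 1 9 6 8 4 / 8 6 5 2 3 4 1 7 9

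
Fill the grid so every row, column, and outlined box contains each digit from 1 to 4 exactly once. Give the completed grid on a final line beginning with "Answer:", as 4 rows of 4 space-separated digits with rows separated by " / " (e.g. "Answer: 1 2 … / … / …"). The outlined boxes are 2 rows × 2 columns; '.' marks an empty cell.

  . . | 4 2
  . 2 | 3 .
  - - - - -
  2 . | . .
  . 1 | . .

Step 1. [r3c2∈{3,4}] r3c2 is the only open cell in col 2 admitting 4. So r3c2=4.
Step 2. [r3c4∈{1,3}] across row 3, 3 lands solely at r3c4. So r3c4=3.
Step 3. [r1c1∈{1,3}] in row 1, 1 fits only at r1c1, so r1c1=1.
Step 4. [r4c1∈{3}] r4c1 is down to just 3 ⇒ r4c1=3.
Step 5. [r2c1∈{4}] nothing but 4 survives at r2c1. So r2c1=4.
Step 6. [r4c4∈{4}] r4c4's peers cover all but 4 ⇒ r4c4=4.
Step 7. [r4c3∈{2}] r4c3 has the single candidate 2 ⇒ r4c3=2.
Step 8. [r1c2∈{3}] r1c2's peers cover all but 3. So r1c2=3.
Step 9. [r2c4∈{1}] r2c4 is down to just 1. So r2c4=1.
Step 10. [r3c3∈{1}] r3c3's peers cover all but 1, so r3c3=1.

Answer: 1 3 4 2 / 4 2 3 1 / 2 4 1 3 / 3 1 2 4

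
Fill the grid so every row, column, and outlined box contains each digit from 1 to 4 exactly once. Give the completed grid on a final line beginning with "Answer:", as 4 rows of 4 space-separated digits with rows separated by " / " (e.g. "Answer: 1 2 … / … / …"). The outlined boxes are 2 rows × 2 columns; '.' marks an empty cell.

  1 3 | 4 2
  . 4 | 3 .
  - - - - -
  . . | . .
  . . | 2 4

Step 1. [r3c1∈{2,3,4}] r3c1 is the only open cell in row 3 admitting 4 ⇒ r3c1=4.
Step 2. [r3c3∈{1}] only 1 remains possible at r3c3 ⇒ r3c3=1.
Step 3. [r2c4∈{1}] r2c4's peers cover all but 1. So r2c4=1.
Step 4. [r3c4∈{3}] r3c4 has the single candidate 3, so r3c4=3.
Step 5. [r4c1∈{3}] nothing but 3 survives at r4c1 ⇒ r4c1=3.
Step 6. [r4c2∈{1}] r4c2's peers cover all but 1. So r4c2=1.
Step 7. [r3c2∈{2}] only 2 remains possible at r3c2. So r3c2=2.
Step 8. [r2c1∈{2}] r2c1 is down to just 2, so r2c1=2.

Answer: 1 3 4 2 / 2 4 3 1 / 4 2 1 3 / 3 1 2 4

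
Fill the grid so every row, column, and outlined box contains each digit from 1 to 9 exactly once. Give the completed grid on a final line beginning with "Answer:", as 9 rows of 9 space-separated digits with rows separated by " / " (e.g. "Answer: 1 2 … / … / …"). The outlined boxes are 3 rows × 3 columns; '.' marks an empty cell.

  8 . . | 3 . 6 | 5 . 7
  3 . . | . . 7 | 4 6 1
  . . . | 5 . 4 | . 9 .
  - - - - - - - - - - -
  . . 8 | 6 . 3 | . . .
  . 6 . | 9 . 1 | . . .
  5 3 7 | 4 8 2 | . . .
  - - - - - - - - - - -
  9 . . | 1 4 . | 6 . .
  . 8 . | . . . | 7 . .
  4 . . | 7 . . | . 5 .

Step 1. [r1c8∈{2}] r1c8 has the single candidate 2, so r1c8=2.
Step 2. [r4c2∈{1,2,4,9}] in box 4, 9 fits only at r4c2 ⇒ r4c2=9.
Step 3. [r5c1∈{2}] only 2 remains possible at r5c1 ⇒ r5c1=2.
Step 4. [r8c4∈{2}] nothing but 2 survives at r8c4. So r8c4=2.
Step 5. [r4c1∈{1}] r4c1 has the single candidate 1. So r4c1=1.
Step 6. [r8c1∈{6}] only 6 remains possible at r8c1. So r8c1=6.
Step 7. [r7c2∈{2,5,7}] row 7 places 7 nowhere but r7c2 ⇒ r7c2=7.
Step 8. [r5c3∈{4}] only 4 remains possible at r5c3, so r5c3=4.
Step 9. [r6c8∈{1}] only 1 remains possible at r6c8, so r6c8=1.
Step 10. [r9c7∈{1,2,3,8,9}] across col 7, 1 lands solely at r9c7, so r9c7=1.
Step 11. [r9c2∈{2}] nothing but 2 survives at r9c2, so r9c2=2.
Step 12. [r8c3∈{1,3,5}] r8c3 is the only open cell in row 8 admitting 1. So r8c3=1.
Step 13. [r7c3∈{3,5}] in box 7, 5 fits only at r7c3 ⇒ r7c3=5.
Step 14. [r7c6∈{8}] r7c6's peers cover all but 8, so r7c6=8.
Step 15. [r7c8∈{3}] nothing but 3 survives at r7c8. So r7c8=3.
Step 16. [r9c6∈{9}] r9c6 is down to just 9, so r9c6=9.
Step 17. [r5c8∈{7,8}] 8 has one home in col 8: r5c8, so r5c8=8.
Step 18. [r3c2∈{1}] nothing but 1 survives at r3c2. So r3c2=1.
Step 19. [r3c7∈{3,8}] col 7 places 8 nowhere but r3c7, so r3c7=8.
Step 20. [r8c9∈{4,9}] row 8 places 9 nowhere but r8c9, so r8c9=9.
Step 21. [r4c9∈{2,4,5}] in col 9, 4 fits only at r4c9. So r4c9=4.
Step 22. [r4c5∈{5,7}] in row 4, 5 fits only at r4c5, so r4c5=5.
Step 23. [r3c5∈{2}] only 2 remains possible at r3c5. So r3c5=2.
Step 24. [r2c5∈{9}] nothing but 9 survives at r2c5 ⇒ r2c5=9.
Step 25. [r9c3∈{3}] r9c3 has the single candidate 3 ⇒ r9c3=3.
Step 26. [r5c9∈{3,5}] 5 has one home in row 5: r5c9, so r5c9=5.
Step 27. [r9c5∈{6}] r9c5 is down to just 6, so r9c5=6.
Step 28. [r1c5∈{1}] r1c5 is down to just 1 ⇒ r1c5=1.
Step 29. [r5c7∈{3}] only 3 remains possible at r5c7, so r5c7=3.
Step 30. [r1c3∈{9}] nothing but 9 survives at r1c3. So r1c3=9.
Step 31. [r3c1∈{7}] only 7 remains possible at r3c1, so r3c1=7.
Step 32. [r2c2∈{5}] r2c2 has the single candidate 5, so r2c2=5.
Step 33. [r5c5∈{7}] r5c5 is down to just 7, so r5c5=7.
Step 34. [r4c7∈{2}] r4c7 is down to just 2 ⇒ r4c7=2.
Step 35. [r4c8∈{7}] r4c8's peers cover all but 7 ⇒ r4c8=7.
Step 36. [r2c4∈{8}] r2c4's peers cover all but 8 ⇒ r2c4=8.
Step 37. [r6c9∈{6}] r6c9 has the single candidate 6. So r6c9=6.
Step 38. [r9c9∈{8}] only 8 remains possible at r9c9 ⇒ r9c9=8.
Step 39. [r6c7∈{9}] r6c7 is down to just 9 ⇒ r6c7=9.
Step 40. [r3c9∈{3}] only 3 remains possible at r3c9, so r3c9=3.
Step 41. [r8c6∈{5}] r8c6's peers cover all but 5. So r8c6=5.
Step 42. [r1c2∈{4}] only 4 remains possible at r1c2, so r1c2=4.
Step 43. [r3c3∈{6}] only 6 remains possible at r3c3, so r3c3=6.
Step 44. [r2c3∈{2}] nothing but 2 survives at r2c3, so r2c3=2.
Step 45. [r8c5∈{3}] r8c5's peers cover all but 3 ⇒ r8c5=3.
Step 46. [r7c9∈{2}] nothing but 2 survives at r7c9. So r7c9=2.
Step 47. [r8c8∈{4}] r8c8 has the single candidate 4 ⇒ r8c8=4.

Answer: 8 4 9 3 1 6 5 2 7 / 3 5 2 8 9 7 4 6 1 / 7 1 6 5 2 4 8 9 3 / 1 9 8 6 5 3 2 7 4 / 2 6 4 9 7 1 3 8 5 / 5 3 7 4 8 2 9 1 6 / 9 7 5 1 4 8 6 3 2 / 6 8 1 2 3 5 7 4 9 / 4 2 3 7 6 9 1 5 8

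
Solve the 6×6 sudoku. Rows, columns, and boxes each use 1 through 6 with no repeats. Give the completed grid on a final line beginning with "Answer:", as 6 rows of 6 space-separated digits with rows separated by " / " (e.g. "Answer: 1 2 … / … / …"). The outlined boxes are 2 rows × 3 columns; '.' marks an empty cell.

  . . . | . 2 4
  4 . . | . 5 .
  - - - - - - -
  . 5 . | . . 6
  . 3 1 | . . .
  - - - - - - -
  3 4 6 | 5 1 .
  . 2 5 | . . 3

Step 1. [r3c4∈{1,2,3,4}] r3c4 is the only open cell in row 3 admitting 1, so r3c4=1.
Step 2. [r4c4∈{2,4}] in col 4, 2 fits only at r4c4. So r4c4=2.
Step 3. [r3c3∈{2,4}] in col 3, 4 fits only at r3c3. So r3c3=4.
Step 4. [r1c3∈{3}] r1c3 has the single candidate 3 ⇒ r1c3=3.
Step 5. [r1c4∈{6}] only 6 remains possible at r1c4. So r1c4=6.
Step 6. [r1c2∈{1}] nothing but 1 survives at r1c2, so r1c2=1.
Step 7. [r4c5∈{4}] r4c5's peers cover all but 4. So r4c5=4.
Step 8. [r4c1∈{6}] nothing but 6 survives at r4c1 ⇒ r4c1=6.
Step 9. [r6c1∈{1}] nothing but 1 survives at r6c1, so r6c1=1.
Step 10. [r2c4∈{3}] nothing but 3 survives at r2c4, so r2c4=3.
Step 11. [r2c6∈{1}] r2c6's peers cover all but 1, so r2c6=1.
Step 12. [r3c1∈{2}] r3c1 is down to just 2 ⇒ r3c1=2.
Step 13. [r6c4∈{4}] r6c4 is down to just 4. So r6c4=4.
Step 14. [r2c2∈{6}] r2c2 has the single candidate 6. So r2c2=6.
Step 15. [r6c5∈{6}] r6c5's peers cover all but 6, so r6c5=6.
Step 16. [r1c1∈{5}] only 5 remains possible at r1c1, so r1c1=5.
Step 17. [r2c3∈{2}] only 2 remains possible at r2c3. So r2c3=2.
Step 18. [r4c6∈{5}] only 5 remains possible at r4c6 ⇒ r4c6=5.
Step 19. [r5c6∈{2}] r5c6 is down to just 2. So r5c6=2.
Step 20. [r3c5∈{3}] nothing but 3 survives at r3c5. So r3c5=3.

Answer: 5 1 3 6 2 4 / 4 6 2 3 5 1 / 2 5 4 1 3 6 / 6 3 1 2 4 5 / 3 4 6 5 1 2 / 1 2 5 4 6 3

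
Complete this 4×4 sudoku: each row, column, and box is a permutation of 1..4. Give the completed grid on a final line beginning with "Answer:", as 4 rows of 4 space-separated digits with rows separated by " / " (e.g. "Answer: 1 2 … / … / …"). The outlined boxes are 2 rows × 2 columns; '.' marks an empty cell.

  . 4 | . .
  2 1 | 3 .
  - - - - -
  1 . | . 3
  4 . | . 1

Step 1. [r4c3∈{2}] nothing but 2 survives at r4c3 ⇒ r4c3=2.
Step 2. [r3c2∈{2}] nothing but 2 survives at r3c2, so r3c2=2.
Step 3. [r1c4∈{2}] nothing but 2 survives at r1c4. So r1c4=2.
Step 4. [r1c1∈{3}] only 3 remains possible at r1c1 ⇒ r1c1=3.
Step 5. [r1c3∈{1}] r1c3's peers cover all but 1. So r1c3=1.
Step 6. [r2c4∈{4}] r2c4's peers cover all but 4. So r2c4=4.
Step 7. [r4c2∈{3}] r4c2's peers cover all but 3, so r4c2=3.
Step 8. [r3c3∈{4}] r3c3 is down to just 4 ⇒ r3c3=4.

Answer: 3 4 1 2 / 2 1 3 4 / 1 2 4 3 / 4 3 2 1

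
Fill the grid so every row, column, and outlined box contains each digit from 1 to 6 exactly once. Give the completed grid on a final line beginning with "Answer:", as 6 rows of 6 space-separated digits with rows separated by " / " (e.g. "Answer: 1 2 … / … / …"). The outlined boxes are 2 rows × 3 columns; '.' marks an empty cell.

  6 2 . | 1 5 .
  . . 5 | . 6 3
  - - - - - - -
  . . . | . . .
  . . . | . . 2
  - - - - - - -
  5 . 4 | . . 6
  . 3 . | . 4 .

Step 1. [r5c2∈{1}] r5c2 has the single candidate 1, so r5c2=1.
Step 2. [r2c2∈{4}] r2c2 has the single candidate 4, so r2c2=4.
Step 3. [r6c1∈{2}] r6c1's peers cover all but 2, so r6c1=2.
Step 4. [r6c4∈{5}] nothing but 5 survives at r6c4, so r6c4=5.
Step 5. [r3c6∈{1,4,5}] 5 has one home in col 6: r3c6 ⇒ r3c6=5.
Step 6. [r3c2∈{6}] only 6 remains possible at r3c2. So r3c2=6.
Step 7. [r4c4∈{3,4,6}] row 4 places 6 nowhere but r4c4, so r4c4=6.
Step 8. [r4c1∈{1,3,4}] row 4 places 4 nowhere but r4c1 ⇒ r4c1=4.
Step 9. [r3c1∈{1,3}] in col 1, 3 fits only at r3c1. So r3c1=3.
Step 10. [r5c4∈{2,3}] r5c4 is the only open cell in col 4 admitting 3. So r5c4=3.
Step 11. [r4c3∈{1}] only 1 remains possible at r4c3. So r4c3=1.
Step 12. [r6c3∈{6}] nothing but 6 survives at r6c3. So r6c3=6.
Step 13. [r3c3∈{2}] only 2 remains possible at r3c3 ⇒ r3c3=2.
Step 14. [r4c2∈{5}] nothing but 5 survives at r4c2, so r4c2=5.
Step 15. [r4c5∈{3}] only 3 remains possible at r4c5, so r4c5=3.
Step 16. [r3c4∈{4}] r3c4's peers cover all but 4 ⇒ r3c4=4.
Step 17. [r2c1∈{1}] r2c1 is down to just 1, so r2c1=1.
Step 18. [r2c4∈{2}] r2c4 has the single candidate 2, so r2c4=2.
Step 19. [r6c6∈{1}] r6c6 is down to just 1, so r6c6=1.
Step 20. [r1c3∈{3}] r1c3's peers cover all but 3, so r1c3=3.
Step 21. [r1c6∈{4}] r1c6 has the single candidate 4, so r1c6=4.
Step 22. [r5c5∈{2}] nothing but 2 survives at r5c5. So r5c5=2.
Step 23. [r3c5∈{1}] r3c5 is down to just 1 ⇒ r3c5=1.

Answer: 6 2 3 1 5 4 / 1 4 5 2 6 3 / 3 6 2 4 1 5 / 4 5 1 6 3 2 / 5 1 4 3 2 6 / 2 3 6 5 4 1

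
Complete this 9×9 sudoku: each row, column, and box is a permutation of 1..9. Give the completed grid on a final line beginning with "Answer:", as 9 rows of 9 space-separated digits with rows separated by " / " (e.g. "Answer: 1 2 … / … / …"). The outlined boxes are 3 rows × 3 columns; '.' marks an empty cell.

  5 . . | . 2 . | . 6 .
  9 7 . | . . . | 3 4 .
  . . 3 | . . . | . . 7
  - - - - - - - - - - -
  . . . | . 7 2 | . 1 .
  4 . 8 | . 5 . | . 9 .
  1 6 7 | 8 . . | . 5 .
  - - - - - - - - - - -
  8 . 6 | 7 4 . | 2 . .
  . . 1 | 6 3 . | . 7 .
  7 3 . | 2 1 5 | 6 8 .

Step 1. [r7c6∈{9}] r7c6's peers cover all but 9. So r7c6=9.
Step 2. [r6c7∈{4}] r6c7's peers cover all but 4 ⇒ r6c7=4.
Step 3. [r5c6∈{1,3,6}] 6 has one home in box 5: r5c6 ⇒ r5c6=6.
Step 4. [r1c3∈{4}] r1c3's peers cover all but 4, so r1c3=4.
Step 5. [r8c2∈{2,4,5,9}] col 2 places 4 nowhere but r8c2, so r8c2=4.
Step 6. [r7c9∈{1,3,5}] in row 7, 1 fits only at r7c9 ⇒ r7c9=1.
Step 7. [r6c6∈{3}] r6c6 is down to just 3. So r6c6=3.
Step 8. [r8c6∈{8}] nothing but 8 survives at r8c6, so r8c6=8.
Step 9. [r2c6∈{1}] r2c6 is down to just 1 ⇒ r2c6=1.
Step 10. [r3c8∈{2}] r3c8's peers cover all but 2. So r3c8=2.
Step 11. [r4c2∈{5,9}] in col 2, 9 fits only at r4c2. So r4c2=9.
Step 12. [r4c7∈{8}] r4c7 has the single candidate 8, so r4c7=8.
Step 13. [r2c5∈{6,8}] across row 2, 6 lands solely at r2c5 ⇒ r2c5=6.
Step 14. [r2c4∈{5}] nothing but 5 survives at r2c4, so r2c4=5.
Step 15. [r3c7∈{1,5,9}] in row 3, 5 fits only at r3c7. So r3c7=5.
Step 16. [r8c7∈{9}] r8c7's peers cover all but 9. So r8c7=9.
Step 17. [r3c2∈{1,8}] 1 has one home in row 3: r3c2. So r3c2=1.
Step 18. [r5c9∈{2,3}] r5c9 is the only open cell in row 5 admitting 3, so r5c9=3.
Step 19. [r1c9∈{8,9}] col 9 places 9 nowhere but r1c9 ⇒ r1c9=9.
Step 20. [r3c4∈{4,9}] in col 4, 9 fits only at r3c4, so r3c4=9.
Step 21. [r6c9∈{2}] nothing but 2 survives at r6c9. So r6c9=2.
Step 22. [r6c5∈{9}] nothing but 9 survives at r6c5, so r6c5=9.
Step 23. [r7c8∈{3}] r7c8's peers cover all but 3. So r7c8=3.
Step 24. [r4c9∈{6}] r4c9 has the single candidate 6 ⇒ r4c9=6.
Step 25. [r1c4∈{3}] r1c4 is down to just 3 ⇒ r1c4=3.
Step 26. [r1c2∈{8}] only 8 remains possible at r1c2 ⇒ r1c2=8.
Step 27. [r1c7∈{1}] r1c7 is down to just 1. So r1c7=1.
Step 28. [r5c7∈{7}] only 7 remains possible at r5c7 ⇒ r5c7=7.
Step 29. [r4c1∈{3}] r4c1 has the single candidate 3. So r4c1=3.
Step 30. [r4c4∈{4}] nothing but 4 survives at r4c4 ⇒ r4c4=4.
Step 31. [r8c1∈{2}] r8c1 has the single candidate 2, so r8c1=2.
Step 32. [r4c3∈{5}] r4c3 is down to just 5 ⇒ r4c3=5.
Step 33. [r5c4∈{1}] r5c4's peers cover all but 1. So r5c4=1.
Step 34. [r3c1∈{6}] r3c1 has the single candidate 6 ⇒ r3c1=6.
Step 35. [r7c2∈{5}] only 5 remains possible at r7c2, so r7c2=5.
Step 36. [r5c2∈{2}] only 2 remains possible at r5c2, so r5c2=2.
Step 37. [r2c9∈{8}] only 8 remains possible at r2c9 ⇒ r2c9=8.
Step 38. [r8c9∈{5}] nothing but 5 survives at r8c9. So r8c9=5.
Step 39. [r1c6∈{7}] nothing but 7 survives at r1c6 ⇒ r1c6=7.
Step 40. [r2c3∈{2}] r2c3 has the single candidate 2, so r2c3=2.
Step 41. [r9c9∈{4}] r9c9's peers cover all but 4. So r9c9=4.
Step 42. [r3c5∈{8}] r3c5 is down to just 8 ⇒ r3c5=8.
Step 43. [r3c6∈{4}] r3c6 has the single candidate 4. So r3c6=4.
Step 44. [r9c3∈{9}] only 9 remains possible at r9c3, so r9c3=9.

Answer: 5 8 4 3 2 7 1 6 9 / 9 7 2 5 6 1 3 4 8 / 6 1 3 9 8 4 5 2 7 / 3 9 5 4 7 2 8 1 6 / 4 2 8 1 5 6 7 9 3 / 1 6 7 8 9 3 4 5 2 / 8 5 6 7 4 9 2 3 1 / 2 4 1 6 3 8 9 7 5 / 7 3 9 2 1 5 6 8 4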